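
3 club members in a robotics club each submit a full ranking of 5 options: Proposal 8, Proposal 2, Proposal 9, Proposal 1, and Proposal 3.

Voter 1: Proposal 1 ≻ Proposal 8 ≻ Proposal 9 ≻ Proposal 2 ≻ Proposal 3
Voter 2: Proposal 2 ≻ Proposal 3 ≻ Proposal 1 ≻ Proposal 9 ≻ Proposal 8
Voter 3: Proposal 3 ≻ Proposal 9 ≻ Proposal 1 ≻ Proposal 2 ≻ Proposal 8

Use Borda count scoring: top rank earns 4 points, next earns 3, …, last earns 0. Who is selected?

Proposal 1

Borda scores:
  Proposal 8: 3 + 0 + 0 = 3
  Proposal 2: 1 + 4 + 1 = 6
  Proposal 9: 2 + 1 + 3 = 6
  Proposal 1: 4 + 2 + 2 = 8
  Proposal 3: 0 + 3 + 4 = 7
Proposal 1 has the highest total.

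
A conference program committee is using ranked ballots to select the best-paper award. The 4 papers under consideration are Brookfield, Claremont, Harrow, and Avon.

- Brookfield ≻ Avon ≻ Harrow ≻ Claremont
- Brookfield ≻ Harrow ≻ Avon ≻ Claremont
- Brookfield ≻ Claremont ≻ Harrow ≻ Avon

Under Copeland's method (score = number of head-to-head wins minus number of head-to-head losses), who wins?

Pairwise results:
  Brookfield vs Claremont: Brookfield wins 3–0.
  Brookfield vs Harrow: Brookfield wins 3–0.
  Brookfield vs Avon: Brookfield wins 3–0.
  Claremont vs Harrow: Harrow wins 2–1.
  Claremont vs Avon: Avon wins 2–1.
  Harrow vs Avon: Harrow wins 2–1.
Copeland scores (wins − losses):
  Brookfield: 3 − 0 = 3
  Claremont: 0 − 3 = -3
  Harrow: 2 − 1 = 1
  Avon: 1 − 2 = -1
Brookfield has the best Copeland score.

Brookfield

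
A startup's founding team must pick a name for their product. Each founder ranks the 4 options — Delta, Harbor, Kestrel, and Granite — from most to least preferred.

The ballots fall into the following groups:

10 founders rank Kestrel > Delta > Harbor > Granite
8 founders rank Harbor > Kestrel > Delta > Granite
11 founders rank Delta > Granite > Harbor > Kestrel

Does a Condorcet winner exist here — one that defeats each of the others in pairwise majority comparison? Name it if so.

Head-to-head results (29 voters total):
Delta vs Harbor: Delta wins 21–8.
Delta vs Kestrel: Kestrel wins 18–11.
Delta vs Granite: Delta wins 29–0.
Harbor vs Kestrel: Harbor wins 19–10.
Harbor vs Granite: Harbor wins 18–11.
Kestrel vs Granite: Kestrel wins 18–11.
No candidate beats all others: Delta beats Harbor beats Kestrel beats Delta, a majority cycle.

None — there is no Condorcet winner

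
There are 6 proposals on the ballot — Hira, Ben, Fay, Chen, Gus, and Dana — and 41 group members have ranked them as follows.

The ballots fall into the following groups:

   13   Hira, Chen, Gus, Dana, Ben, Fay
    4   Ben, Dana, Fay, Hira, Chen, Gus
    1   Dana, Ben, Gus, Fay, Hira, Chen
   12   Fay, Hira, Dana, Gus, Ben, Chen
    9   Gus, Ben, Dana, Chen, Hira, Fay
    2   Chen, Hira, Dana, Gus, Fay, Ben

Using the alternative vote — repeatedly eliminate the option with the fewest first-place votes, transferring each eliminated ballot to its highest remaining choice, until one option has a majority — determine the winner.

Round 1: Hira 13, Fay 12, Gus 9, Ben 4, Chen 2, Dana 1. Dana has the fewest and is eliminated.
Round 2: Hira 13, Fay 12, Gus 9, Ben 5, Chen 2. Chen has the fewest and is eliminated.
Round 3: Hira 15, Fay 12, Gus 9, Ben 5. Ben has the fewest and is eliminated.
Round 4: Fay 16, Hira 15, Gus 10. Gus has the fewest and is eliminated.
Round 5: Hira 24, Fay 17. Hira has a majority.

Hira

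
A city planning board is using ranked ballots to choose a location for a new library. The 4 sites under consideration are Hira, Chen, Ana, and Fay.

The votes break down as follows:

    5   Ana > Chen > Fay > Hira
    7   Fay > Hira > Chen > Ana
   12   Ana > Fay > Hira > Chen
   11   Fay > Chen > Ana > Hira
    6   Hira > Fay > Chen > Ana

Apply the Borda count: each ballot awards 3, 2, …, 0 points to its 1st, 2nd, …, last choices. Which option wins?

Borda scores:
  Hira: 5·0 + 7·2 + 12·1 + 11·0 + 6·3 = 44
  Chen: 5·2 + 7·1 + 12·0 + 11·2 + 6·1 = 45
  Ana: 5·3 + 7·0 + 12·3 + 11·1 + 6·0 = 62
  Fay: 5·1 + 7·3 + 12·2 + 11·3 + 6·2 = 95
Fay has the highest total.

Fay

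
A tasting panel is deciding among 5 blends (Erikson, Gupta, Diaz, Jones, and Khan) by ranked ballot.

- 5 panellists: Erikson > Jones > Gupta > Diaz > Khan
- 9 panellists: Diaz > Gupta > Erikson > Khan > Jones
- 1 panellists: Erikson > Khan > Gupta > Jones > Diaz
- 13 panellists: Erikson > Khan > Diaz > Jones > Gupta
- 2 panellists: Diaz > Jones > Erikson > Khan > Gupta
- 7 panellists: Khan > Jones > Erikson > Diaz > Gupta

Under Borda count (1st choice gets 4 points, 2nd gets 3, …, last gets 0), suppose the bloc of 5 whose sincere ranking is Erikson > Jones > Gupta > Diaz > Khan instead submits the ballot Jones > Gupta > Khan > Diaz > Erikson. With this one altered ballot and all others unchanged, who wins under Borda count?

Borda totals with the altered ballot: Erikson 92, Gupta 44, Diaz 82, Jones 61, Khan 91.
The winner is unchanged: still Erikson.

Erikson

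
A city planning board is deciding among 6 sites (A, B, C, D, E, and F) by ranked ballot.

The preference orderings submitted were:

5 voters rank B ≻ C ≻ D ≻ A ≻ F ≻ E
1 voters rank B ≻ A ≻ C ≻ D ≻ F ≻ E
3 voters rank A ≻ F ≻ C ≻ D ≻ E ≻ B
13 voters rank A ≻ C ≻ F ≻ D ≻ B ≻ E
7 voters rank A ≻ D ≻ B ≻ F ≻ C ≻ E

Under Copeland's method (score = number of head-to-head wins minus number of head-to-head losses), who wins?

Pairwise results:
  A vs B: A wins 23–6.
  A vs C: A wins 24–5.
  A vs D: A wins 24–5.
  A vs E: A wins 29–0.
  A vs F: A wins 29–0.
  B vs C: C wins 16–13.
  B vs D: D wins 23–6.
  B vs E: B wins 26–3.
  B vs F: F wins 16–13.
  C vs D: C wins 22–7.
  C vs E: C wins 29–0.
  C vs F: C wins 19–10.
  D vs E: D wins 29–0.
  D vs F: F wins 16–13.
  E vs F: F wins 29–0.
Copeland scores (wins − losses):
  A: 5 − 0 = 5
  B: 1 − 4 = -3
  C: 4 − 1 = 3
  D: 2 − 3 = -1
  E: 0 − 5 = -5
  F: 3 − 2 = 1
A has the best Copeland score.

A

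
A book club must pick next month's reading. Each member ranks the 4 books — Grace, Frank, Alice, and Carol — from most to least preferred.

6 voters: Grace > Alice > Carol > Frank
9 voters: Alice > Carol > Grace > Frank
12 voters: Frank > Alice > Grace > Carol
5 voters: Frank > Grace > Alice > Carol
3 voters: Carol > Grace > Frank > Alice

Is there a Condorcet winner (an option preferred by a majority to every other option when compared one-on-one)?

No

Head-to-head results (35 voters total):
Grace vs Frank: Grace wins 18–17.
Grace vs Alice: Alice wins 21–14.
Grace vs Carol: Grace wins 23–12.
Frank vs Alice: Frank wins 20–15.
Frank vs Carol: Carol wins 18–17.
Alice vs Carol: Alice wins 32–3.
No candidate beats all others: Grace beats Frank beats Alice beats Grace, a majority cycle.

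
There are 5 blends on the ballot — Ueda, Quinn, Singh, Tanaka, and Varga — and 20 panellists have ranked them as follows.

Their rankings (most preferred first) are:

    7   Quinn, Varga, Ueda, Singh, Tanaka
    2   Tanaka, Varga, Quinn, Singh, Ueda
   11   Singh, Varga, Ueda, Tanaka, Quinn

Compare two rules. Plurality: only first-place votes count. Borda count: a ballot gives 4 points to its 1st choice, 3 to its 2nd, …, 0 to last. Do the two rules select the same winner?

Plurality first-place counts: Ueda 0, Quinn 7, Singh 11, Tanaka 2, Varga 0 → Singh.
Borda totals: Ueda 36, Quinn 32, Singh 53, Tanaka 19, Varga 60 → Varga.
The two rules disagree: plurality picks Singh, Borda picks Varga.

No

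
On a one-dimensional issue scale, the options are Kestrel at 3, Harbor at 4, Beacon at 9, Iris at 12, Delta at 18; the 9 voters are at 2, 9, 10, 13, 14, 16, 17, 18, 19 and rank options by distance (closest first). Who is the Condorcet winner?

With single-peaked preferences on a line, the Condorcet winner is the candidate closest to the median voter.
The median voter (position 14) is closest to Iris at 12.
Check: Iris vs Beacon — voters closer to Iris: 6 of 9.

Iris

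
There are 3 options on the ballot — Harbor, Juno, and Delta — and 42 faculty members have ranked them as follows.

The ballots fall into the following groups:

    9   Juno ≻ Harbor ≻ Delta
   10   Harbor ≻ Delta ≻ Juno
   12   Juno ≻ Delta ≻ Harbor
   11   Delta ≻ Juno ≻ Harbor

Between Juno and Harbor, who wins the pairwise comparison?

Juno

Ballots ranking Juno above Harbor: 9+12+11 = 32.
Ballots ranking Harbor above Juno: 10.
Juno wins the head-to-head, 32–10.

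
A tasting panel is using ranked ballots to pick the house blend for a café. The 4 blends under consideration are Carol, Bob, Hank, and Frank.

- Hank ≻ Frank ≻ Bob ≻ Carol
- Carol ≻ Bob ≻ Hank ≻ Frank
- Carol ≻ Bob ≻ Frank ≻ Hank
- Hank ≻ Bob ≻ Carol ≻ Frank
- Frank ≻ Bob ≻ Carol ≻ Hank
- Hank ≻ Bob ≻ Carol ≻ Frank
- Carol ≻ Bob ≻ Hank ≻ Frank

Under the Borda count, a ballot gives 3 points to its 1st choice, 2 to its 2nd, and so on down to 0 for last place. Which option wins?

Bob

Borda scores:
  Carol: 0 + 3 + 3 + 1 + 1 + 1 + 3 = 12
  Bob: 1 + 2 + 2 + 2 + 2 + 2 + 2 = 13
  Hank: 3 + 1 + 0 + 3 + 0 + 3 + 1 = 11
  Frank: 2 + 0 + 1 + 0 + 3 + 0 + 0 = 6
Bob has the highest total.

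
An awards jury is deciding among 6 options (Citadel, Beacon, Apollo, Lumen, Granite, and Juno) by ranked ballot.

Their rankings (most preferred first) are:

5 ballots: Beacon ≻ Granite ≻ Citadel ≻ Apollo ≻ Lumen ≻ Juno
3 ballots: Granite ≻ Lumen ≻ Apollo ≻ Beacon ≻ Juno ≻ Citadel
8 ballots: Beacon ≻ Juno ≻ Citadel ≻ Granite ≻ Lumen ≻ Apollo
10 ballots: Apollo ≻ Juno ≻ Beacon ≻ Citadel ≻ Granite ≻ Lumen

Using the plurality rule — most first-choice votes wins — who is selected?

Beacon

First-place vote totals:
  Citadel: 0
  Beacon: 13
  Apollo: 10
  Lumen: 0
  Granite: 3
  Juno: 0
Beacon has the most first-place votes.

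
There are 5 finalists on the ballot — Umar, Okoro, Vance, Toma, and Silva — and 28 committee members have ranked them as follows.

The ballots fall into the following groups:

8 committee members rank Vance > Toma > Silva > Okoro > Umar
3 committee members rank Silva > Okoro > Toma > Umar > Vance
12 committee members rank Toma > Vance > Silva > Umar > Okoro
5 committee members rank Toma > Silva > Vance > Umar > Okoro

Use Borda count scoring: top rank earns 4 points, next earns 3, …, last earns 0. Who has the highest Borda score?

Borda scores:
  Umar: 8·0 + 3·1 + 12·1 + 5·1 = 20
  Okoro: 8·1 + 3·3 + 12·0 + 5·0 = 17
  Vance: 8·4 + 3·0 + 12·3 + 5·2 = 78
  Toma: 8·3 + 3·2 + 12·4 + 5·4 = 98
  Silva: 8·2 + 3·4 + 12·2 + 5·3 = 67
Toma has the highest total.

Toma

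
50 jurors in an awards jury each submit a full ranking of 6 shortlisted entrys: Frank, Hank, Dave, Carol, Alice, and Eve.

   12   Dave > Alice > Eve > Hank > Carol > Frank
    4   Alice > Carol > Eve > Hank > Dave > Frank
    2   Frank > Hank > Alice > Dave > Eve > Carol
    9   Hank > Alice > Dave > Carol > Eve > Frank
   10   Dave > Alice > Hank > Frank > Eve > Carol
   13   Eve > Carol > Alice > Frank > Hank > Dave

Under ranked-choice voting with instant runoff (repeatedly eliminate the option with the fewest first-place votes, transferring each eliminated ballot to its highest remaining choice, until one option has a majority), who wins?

Dave

Round 1: Dave 22, Eve 13, Hank 9, Alice 4, Frank 2, Carol 0. Carol has the fewest and is eliminated.
Round 2: Dave 22, Eve 13, Hank 9, Alice 4, Frank 2. Frank has the fewest and is eliminated.
Round 3: Dave 22, Eve 13, Hank 11, Alice 4. Alice has the fewest and is eliminated.
Round 4: Dave 22, Eve 17, Hank 11. Hank has the fewest and is eliminated.
Round 5: Dave 33, Eve 17. Dave has a majority.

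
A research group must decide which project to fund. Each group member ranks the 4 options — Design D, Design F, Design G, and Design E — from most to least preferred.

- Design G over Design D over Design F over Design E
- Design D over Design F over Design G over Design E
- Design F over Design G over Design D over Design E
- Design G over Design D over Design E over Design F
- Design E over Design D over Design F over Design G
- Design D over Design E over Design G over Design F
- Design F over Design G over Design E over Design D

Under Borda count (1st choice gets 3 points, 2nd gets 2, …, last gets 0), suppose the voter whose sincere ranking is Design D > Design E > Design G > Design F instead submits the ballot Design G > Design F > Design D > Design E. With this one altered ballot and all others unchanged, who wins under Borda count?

Design G

Borda totals with the altered ballot: Design D 11, Design F 12, Design G 14, Design E 5.
The switch changes the winner from Design D to Design G.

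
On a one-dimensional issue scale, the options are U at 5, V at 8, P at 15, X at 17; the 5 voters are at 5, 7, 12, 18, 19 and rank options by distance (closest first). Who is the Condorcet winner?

With single-peaked preferences on a line, the Condorcet winner is the candidate closest to the median voter.
The median voter (position 12) is closest to P at 15.
Check: P vs X — voters closer to P: 3 of 5.

P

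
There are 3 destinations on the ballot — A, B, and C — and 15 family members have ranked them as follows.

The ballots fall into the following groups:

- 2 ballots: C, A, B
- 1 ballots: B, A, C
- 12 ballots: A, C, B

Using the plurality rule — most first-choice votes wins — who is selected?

First-place vote totals:
  A: 12
  B: 1
  C: 2
A has the most first-place votes.

A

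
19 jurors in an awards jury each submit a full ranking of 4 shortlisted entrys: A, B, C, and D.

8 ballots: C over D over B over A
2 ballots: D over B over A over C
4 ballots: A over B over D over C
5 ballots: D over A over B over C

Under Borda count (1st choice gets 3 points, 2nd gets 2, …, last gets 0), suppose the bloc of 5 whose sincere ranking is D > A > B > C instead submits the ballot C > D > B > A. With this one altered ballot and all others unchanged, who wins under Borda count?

C

Borda totals with the altered ballot: A 14, B 25, C 39, D 36.
The switch changes the winner from D to C.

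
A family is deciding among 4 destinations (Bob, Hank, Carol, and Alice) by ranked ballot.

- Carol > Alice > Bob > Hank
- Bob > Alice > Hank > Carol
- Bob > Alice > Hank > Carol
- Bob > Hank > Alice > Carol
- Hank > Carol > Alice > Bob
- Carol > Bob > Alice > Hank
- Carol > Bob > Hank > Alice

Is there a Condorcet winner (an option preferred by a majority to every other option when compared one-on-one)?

Head-to-head results (7 voters total):
Bob vs Hank: Bob wins 6–1.
Bob vs Carol: Carol wins 4–3.
Bob vs Alice: Bob wins 5–2.
Hank vs Carol: Hank wins 4–3.
Hank vs Alice: Alice wins 4–3.
Carol vs Alice: Carol wins 4–3.
No candidate beats all others: Bob beats Hank beats Carol beats Bob, a majority cycle.

No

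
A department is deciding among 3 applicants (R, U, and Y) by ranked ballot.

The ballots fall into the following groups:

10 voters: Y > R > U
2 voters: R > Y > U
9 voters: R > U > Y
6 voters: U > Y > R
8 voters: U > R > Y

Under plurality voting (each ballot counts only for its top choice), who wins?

U

First-place vote totals:
  R: 11
  U: 14
  Y: 10
U has the most first-place votes.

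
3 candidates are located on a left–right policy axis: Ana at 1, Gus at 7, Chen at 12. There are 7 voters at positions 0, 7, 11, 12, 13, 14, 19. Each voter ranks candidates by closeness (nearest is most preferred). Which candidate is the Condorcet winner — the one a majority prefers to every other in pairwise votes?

With single-peaked preferences on a line, the Condorcet winner is the candidate closest to the median voter.
The median voter (position 12) is closest to Chen at 12.
Check: Chen vs Ana — voters closer to Chen: 6 of 7.

Chen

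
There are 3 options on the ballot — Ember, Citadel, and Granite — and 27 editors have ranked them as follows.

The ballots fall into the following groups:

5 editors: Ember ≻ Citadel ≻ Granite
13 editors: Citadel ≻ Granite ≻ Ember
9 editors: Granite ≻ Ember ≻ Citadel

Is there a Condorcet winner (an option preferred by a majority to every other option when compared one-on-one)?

Head-to-head results (27 voters total):
Ember vs Citadel: Ember wins 14–13.
Ember vs Granite: Granite wins 22–5.
Citadel vs Granite: Citadel wins 18–9.
No candidate beats all others: Ember beats Citadel beats Granite beats Ember, a majority cycle.

No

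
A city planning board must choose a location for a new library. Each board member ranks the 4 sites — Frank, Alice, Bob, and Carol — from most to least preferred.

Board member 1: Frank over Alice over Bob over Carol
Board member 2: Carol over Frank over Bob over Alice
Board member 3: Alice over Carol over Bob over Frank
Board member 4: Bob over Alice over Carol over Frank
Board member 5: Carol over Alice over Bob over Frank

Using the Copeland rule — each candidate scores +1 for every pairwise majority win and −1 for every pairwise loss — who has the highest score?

Pairwise results:
  Frank vs Alice: Alice wins 3–2.
  Frank vs Bob: Bob wins 3–2.
  Frank vs Carol: Carol wins 4–1.
  Alice vs Bob: Alice wins 3–2.
  Alice vs Carol: Alice wins 3–2.
  Bob vs Carol: Carol wins 3–2.
Copeland scores (wins − losses):
  Frank: 0 − 3 = -3
  Alice: 3 − 0 = 3
  Bob: 1 − 2 = -1
  Carol: 2 − 1 = 1
Alice has the best Copeland score.

Alice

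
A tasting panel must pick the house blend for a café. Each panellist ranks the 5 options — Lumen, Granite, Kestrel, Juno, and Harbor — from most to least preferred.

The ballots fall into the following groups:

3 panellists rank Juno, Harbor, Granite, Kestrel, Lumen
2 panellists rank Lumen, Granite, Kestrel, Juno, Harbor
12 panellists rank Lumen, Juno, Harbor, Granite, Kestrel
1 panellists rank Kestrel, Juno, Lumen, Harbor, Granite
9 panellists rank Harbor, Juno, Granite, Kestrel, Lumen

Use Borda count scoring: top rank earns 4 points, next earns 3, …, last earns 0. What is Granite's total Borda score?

42

Borda scores:
  Lumen: 3·0 + 2·4 + 12·4 + 2 + 9·0 = 58
  Granite: 3·2 + 2·3 + 12·1 + 0 + 9·2 = 42
  Kestrel: 3·1 + 2·2 + 12·0 + 4 + 9·1 = 20
  Juno: 3·4 + 2·1 + 12·3 + 3 + 9·3 = 80
  Harbor: 3·3 + 2·0 + 12·2 + 1 + 9·4 = 70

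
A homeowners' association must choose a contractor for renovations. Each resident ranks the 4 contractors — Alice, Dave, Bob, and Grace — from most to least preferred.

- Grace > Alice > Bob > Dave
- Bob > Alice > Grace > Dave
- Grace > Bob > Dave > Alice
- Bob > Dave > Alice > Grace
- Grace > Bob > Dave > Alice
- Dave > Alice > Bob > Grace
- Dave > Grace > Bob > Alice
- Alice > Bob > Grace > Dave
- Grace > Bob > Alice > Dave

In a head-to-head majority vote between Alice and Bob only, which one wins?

Ballots ranking Alice above Bob: 3.
Ballots ranking Bob above Alice: 6.
Bob wins the head-to-head, 6–3.

Bob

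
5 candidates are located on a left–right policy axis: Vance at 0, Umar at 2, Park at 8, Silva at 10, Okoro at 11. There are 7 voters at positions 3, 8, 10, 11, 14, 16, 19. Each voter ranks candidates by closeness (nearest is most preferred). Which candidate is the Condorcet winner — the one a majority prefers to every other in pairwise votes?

Okoro

With single-peaked preferences on a line, the Condorcet winner is the candidate closest to the median voter.
The median voter (position 11) is closest to Okoro at 11.
Check: Okoro vs Vance — voters closer to Okoro: 6 of 7.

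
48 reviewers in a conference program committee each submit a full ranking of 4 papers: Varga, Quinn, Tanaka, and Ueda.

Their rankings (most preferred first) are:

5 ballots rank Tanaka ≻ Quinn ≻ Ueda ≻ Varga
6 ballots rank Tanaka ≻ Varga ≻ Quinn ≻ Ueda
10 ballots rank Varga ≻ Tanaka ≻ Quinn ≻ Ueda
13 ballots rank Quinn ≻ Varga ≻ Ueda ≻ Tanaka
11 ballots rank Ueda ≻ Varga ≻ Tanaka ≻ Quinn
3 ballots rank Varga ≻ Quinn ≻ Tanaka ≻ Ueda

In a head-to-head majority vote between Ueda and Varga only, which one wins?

Varga

Ballots ranking Ueda above Varga: 5+11 = 16.
Ballots ranking Varga above Ueda: 6+10+13+3 = 32.
Varga wins the head-to-head, 32–16.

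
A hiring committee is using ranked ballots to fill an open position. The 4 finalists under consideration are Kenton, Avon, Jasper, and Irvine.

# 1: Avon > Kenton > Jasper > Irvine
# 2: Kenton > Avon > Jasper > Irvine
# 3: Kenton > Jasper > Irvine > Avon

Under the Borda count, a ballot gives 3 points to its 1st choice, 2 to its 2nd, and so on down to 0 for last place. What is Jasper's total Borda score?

Borda scores:
  Kenton: 2 + 3 + 3 = 8
  Avon: 3 + 2 + 0 = 5
  Jasper: 1 + 1 + 2 = 4
  Irvine: 0 + 0 + 1 = 1

4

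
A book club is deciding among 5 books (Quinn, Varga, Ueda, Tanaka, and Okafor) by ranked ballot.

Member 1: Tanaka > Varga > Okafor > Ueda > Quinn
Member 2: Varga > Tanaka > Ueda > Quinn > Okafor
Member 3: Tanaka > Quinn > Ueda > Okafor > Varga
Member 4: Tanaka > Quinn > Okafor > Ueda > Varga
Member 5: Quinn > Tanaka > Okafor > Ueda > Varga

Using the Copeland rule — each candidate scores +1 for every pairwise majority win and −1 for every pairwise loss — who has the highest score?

Pairwise results:
  Quinn vs Varga: Quinn wins 3–2.
  Quinn vs Ueda: Quinn wins 3–2.
  Quinn vs Tanaka: Tanaka wins 4–1.
  Quinn vs Okafor: Quinn wins 4–1.
  Varga vs Ueda: Ueda wins 3–2.
  Varga vs Tanaka: Tanaka wins 4–1.
  Varga vs Okafor: Okafor wins 3–2.
  Ueda vs Tanaka: Tanaka wins 5–0.
  Ueda vs Okafor: Okafor wins 3–2.
  Tanaka vs Okafor: Tanaka wins 5–0.
Copeland scores (wins − losses):
  Quinn: 3 − 1 = 2
  Varga: 0 − 4 = -4
  Ueda: 1 − 3 = -2
  Tanaka: 4 − 0 = 4
  Okafor: 2 − 2 = 0
Tanaka has the best Copeland score.

Tanaka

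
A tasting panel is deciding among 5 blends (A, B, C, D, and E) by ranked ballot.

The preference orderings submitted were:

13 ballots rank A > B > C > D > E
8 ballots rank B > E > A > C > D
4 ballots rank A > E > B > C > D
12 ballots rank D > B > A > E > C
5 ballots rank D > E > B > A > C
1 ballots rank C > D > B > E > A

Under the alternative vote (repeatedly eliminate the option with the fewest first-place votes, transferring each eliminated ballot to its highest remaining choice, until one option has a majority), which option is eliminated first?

Round 1: A 17, D 17, B 8, C 1, E 0. E has the fewest and is eliminated.
Round 2: A 17, D 17, B 8, C 1. C has the fewest and is eliminated.
Round 3: D 18, A 17, B 8. B has the fewest and is eliminated.
Round 4: A 25, D 18. A has a majority.

E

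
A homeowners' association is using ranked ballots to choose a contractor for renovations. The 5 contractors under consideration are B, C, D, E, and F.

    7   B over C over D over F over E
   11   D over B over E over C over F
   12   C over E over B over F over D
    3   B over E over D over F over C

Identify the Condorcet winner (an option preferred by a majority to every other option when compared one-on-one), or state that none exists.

B

Head-to-head results (33 voters total):
B vs C: B wins 21–12.
B vs D: B wins 22–11.
B vs E: B wins 21–12.
B vs F: B wins 33–0.
C vs D: C wins 19–14.
C vs E: C wins 19–14.
C vs F: C wins 30–3.
D vs E: D wins 18–15.
D vs F: D wins 21–12.
E vs F: E wins 26–7.
B beats each rival — C (21–12), D (22–11), E (21–12), F (33–0) — so B is the Condorcet winner.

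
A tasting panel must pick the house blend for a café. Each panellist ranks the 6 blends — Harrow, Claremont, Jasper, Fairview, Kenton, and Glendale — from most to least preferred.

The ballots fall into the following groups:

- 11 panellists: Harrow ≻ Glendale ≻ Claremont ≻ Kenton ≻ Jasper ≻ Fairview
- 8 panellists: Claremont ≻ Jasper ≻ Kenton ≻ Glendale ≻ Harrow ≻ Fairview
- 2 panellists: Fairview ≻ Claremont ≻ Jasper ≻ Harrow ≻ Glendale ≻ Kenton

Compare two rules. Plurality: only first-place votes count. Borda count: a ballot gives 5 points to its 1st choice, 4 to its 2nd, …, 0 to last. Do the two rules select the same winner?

Plurality first-place counts: Harrow 11, Claremont 8, Jasper 0, Fairview 2, Kenton 0, Glendale 0 → Harrow.
Borda totals: Harrow 67, Claremont 81, Jasper 49, Fairview 10, Kenton 46, Glendale 62 → Claremont.
The two rules disagree: plurality picks Harrow, Borda picks Claremont.

No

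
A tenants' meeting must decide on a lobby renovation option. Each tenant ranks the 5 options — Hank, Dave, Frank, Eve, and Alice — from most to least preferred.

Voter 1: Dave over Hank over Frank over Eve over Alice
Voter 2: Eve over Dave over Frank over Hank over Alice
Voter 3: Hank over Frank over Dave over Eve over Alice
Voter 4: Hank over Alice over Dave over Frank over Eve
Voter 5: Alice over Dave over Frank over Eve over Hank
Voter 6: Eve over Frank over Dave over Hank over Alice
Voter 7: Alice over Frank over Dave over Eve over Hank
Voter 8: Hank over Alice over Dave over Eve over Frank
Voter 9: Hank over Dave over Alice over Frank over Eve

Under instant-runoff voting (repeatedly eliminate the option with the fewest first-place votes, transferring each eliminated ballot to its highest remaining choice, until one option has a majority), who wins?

Hank

Round 1: Hank 4, Eve 2, Alice 2, Dave 1, Frank 0. Frank has the fewest and is eliminated.
Round 2: Hank 4, Eve 2, Alice 2, Dave 1. Dave has the fewest and is eliminated.
Round 3: Hank 5, Eve 2, Alice 2. Hank has a majority.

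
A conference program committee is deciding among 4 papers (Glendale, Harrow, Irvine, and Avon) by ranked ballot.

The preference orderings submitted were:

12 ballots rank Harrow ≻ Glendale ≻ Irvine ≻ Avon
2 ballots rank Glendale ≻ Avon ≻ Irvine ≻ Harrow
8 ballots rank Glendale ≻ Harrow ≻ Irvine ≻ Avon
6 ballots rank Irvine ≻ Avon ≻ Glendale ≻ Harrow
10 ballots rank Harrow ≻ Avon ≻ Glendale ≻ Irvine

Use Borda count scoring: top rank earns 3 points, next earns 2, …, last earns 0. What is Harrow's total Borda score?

Borda scores:
  Glendale: 12·2 + 2·3 + 8·3 + 6·1 + 10·1 = 70
  Harrow: 12·3 + 2·0 + 8·2 + 6·0 + 10·3 = 82
  Irvine: 12·1 + 2·1 + 8·1 + 6·3 + 10·0 = 40
  Avon: 12·0 + 2·2 + 8·0 + 6·2 + 10·2 = 36

82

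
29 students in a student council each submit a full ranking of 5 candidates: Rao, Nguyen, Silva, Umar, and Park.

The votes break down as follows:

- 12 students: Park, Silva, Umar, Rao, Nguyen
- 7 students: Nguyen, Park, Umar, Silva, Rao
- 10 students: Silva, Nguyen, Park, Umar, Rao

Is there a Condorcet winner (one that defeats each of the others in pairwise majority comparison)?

Head-to-head results (29 voters total):
Rao vs Nguyen: Nguyen wins 17–12.
Rao vs Silva: Silva wins 29–0.
Rao vs Umar: Umar wins 29–0.
Rao vs Park: Park wins 29–0.
Nguyen vs Silva: Silva wins 22–7.
Nguyen vs Umar: Nguyen wins 17–12.
Nguyen vs Park: Nguyen wins 17–12.
Silva vs Umar: Silva wins 22–7.
Silva vs Park: Park wins 19–10.
Umar vs Park: Park wins 29–0.
No candidate beats all others: Nguyen beats Park beats Silva beats Nguyen, a majority cycle.

No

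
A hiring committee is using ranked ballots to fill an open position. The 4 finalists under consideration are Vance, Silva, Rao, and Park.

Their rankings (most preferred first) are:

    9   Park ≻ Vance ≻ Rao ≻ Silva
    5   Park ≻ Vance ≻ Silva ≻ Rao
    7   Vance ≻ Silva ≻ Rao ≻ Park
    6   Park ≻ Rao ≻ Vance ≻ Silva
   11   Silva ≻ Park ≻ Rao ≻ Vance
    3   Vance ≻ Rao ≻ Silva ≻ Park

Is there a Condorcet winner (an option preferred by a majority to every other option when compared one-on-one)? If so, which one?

Head-to-head results (41 voters total):
Vance vs Silva: Vance wins 30–11.
Vance vs Rao: Vance wins 24–17.
Vance vs Park: Park wins 31–10.
Silva vs Rao: Silva wins 23–18.
Silva vs Park: Silva wins 21–20.
Rao vs Park: Park wins 31–10.
No candidate beats all others: Vance beats Silva beats Park beats Vance, a majority cycle.

No Condorcet winner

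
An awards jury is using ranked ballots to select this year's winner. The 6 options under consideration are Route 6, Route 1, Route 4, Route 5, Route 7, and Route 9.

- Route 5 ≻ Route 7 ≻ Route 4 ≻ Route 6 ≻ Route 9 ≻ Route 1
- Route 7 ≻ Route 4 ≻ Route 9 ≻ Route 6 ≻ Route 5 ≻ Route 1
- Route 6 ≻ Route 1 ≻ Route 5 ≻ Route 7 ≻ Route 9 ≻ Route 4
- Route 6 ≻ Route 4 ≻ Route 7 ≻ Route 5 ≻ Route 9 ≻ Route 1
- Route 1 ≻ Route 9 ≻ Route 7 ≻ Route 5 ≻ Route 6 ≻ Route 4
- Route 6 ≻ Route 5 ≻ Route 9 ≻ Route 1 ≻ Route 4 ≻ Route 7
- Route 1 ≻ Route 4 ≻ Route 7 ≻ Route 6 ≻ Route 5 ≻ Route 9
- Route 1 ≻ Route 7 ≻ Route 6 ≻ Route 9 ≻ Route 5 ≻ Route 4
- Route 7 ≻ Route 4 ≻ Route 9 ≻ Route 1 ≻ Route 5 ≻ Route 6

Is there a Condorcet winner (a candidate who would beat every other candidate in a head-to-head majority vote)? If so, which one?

Head-to-head results (9 voters total):
Route 6 vs Route 1: Route 6 wins 5–4.
Route 6 vs Route 4: Route 6 wins 5–4.
Route 6 vs Route 5: Route 6 wins 6–3.
Route 6 vs Route 7: Route 7 wins 6–3.
Route 6 vs Route 9: Route 6 wins 6–3.
Route 1 vs Route 4: Route 1 wins 5–4.
Route 1 vs Route 5: Route 1 wins 5–4.
Route 1 vs Route 7: Route 1 wins 5–4.
Route 1 vs Route 9: Route 9 wins 5–4.
Route 4 vs Route 5: Route 5 wins 5–4.
Route 4 vs Route 7: Route 7 wins 6–3.
Route 4 vs Route 9: Route 4 wins 5–4.
Route 5 vs Route 7: Route 7 wins 6–3.
Route 5 vs Route 9: Route 5 wins 5–4.
Route 7 vs Route 9: Route 7 wins 7–2.
No candidate beats all others: Route 6 beats Route 1 beats Route 7 beats Route 6, a majority cycle.

None — there is no Condorcet winner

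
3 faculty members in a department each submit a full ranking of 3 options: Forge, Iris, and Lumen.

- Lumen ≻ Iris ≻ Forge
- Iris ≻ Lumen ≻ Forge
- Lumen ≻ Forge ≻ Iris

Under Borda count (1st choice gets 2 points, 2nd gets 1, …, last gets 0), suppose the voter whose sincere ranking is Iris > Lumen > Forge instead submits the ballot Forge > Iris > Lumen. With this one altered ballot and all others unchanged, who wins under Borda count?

Lumen

Borda totals with the altered ballot: Forge 3, Iris 2, Lumen 4.
The winner is unchanged: still Lumen.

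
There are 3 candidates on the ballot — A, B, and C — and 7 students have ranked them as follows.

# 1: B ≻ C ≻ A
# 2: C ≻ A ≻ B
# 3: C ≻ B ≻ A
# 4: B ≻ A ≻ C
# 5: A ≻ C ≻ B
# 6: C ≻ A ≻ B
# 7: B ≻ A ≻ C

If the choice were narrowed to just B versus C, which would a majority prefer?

Ballots ranking B above C: 3.
Ballots ranking C above B: 4.
C wins the head-to-head, 4–3.

C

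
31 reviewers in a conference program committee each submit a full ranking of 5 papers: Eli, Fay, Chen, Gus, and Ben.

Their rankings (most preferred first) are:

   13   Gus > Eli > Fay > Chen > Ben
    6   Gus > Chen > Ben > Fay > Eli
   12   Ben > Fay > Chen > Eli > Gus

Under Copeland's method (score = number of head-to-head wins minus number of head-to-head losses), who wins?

Pairwise results:
  Eli vs Fay: Fay wins 18–13.
  Eli vs Chen: Chen wins 18–13.
  Eli vs Gus: Gus wins 19–12.
  Eli vs Ben: Ben wins 18–13.
  Fay vs Chen: Fay wins 25–6.
  Fay vs Gus: Gus wins 19–12.
  Fay vs Ben: Ben wins 18–13.
  Chen vs Gus: Gus wins 19–12.
  Chen vs Ben: Chen wins 19–12.
  Gus vs Ben: Gus wins 19–12.
Copeland scores (wins − losses):
  Eli: 0 − 4 = -4
  Fay: 2 − 2 = 0
  Chen: 2 − 2 = 0
  Gus: 4 − 0 = 4
  Ben: 2 − 2 = 0
Gus has the best Copeland score.

Gus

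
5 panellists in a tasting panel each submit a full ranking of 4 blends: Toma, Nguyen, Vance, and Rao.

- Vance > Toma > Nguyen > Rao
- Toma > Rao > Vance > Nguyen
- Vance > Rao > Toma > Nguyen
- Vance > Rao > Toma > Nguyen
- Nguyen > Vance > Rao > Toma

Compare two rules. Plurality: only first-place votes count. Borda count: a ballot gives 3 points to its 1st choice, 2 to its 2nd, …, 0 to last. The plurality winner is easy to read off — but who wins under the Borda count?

Plurality first-place counts: Toma 1, Nguyen 1, Vance 3, Rao 0 → Vance.
Borda totals: Toma 7, Nguyen 4, Vance 12, Rao 7 → Vance.

Vance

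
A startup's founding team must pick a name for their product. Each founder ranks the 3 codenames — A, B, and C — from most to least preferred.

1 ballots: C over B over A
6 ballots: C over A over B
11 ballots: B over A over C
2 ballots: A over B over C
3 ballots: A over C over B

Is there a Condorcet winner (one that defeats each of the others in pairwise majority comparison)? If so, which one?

B

Head-to-head results (23 voters total):
A vs B: B wins 12–11.
A vs C: A wins 16–7.
B vs C: B wins 13–10.
B beats each rival — A (12–11), C (13–10) — so B is the Condorcet winner.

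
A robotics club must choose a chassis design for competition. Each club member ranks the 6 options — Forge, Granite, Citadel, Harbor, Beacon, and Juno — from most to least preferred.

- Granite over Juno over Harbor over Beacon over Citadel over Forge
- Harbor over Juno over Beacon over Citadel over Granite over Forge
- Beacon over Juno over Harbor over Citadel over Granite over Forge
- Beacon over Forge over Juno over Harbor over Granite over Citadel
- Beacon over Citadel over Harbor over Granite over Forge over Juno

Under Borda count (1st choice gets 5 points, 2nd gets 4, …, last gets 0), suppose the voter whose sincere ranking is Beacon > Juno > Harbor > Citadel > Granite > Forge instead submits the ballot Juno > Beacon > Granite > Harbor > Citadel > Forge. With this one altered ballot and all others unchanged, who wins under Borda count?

Borda totals with the altered ballot: Forge 5, Granite 12, Citadel 8, Harbor 15, Beacon 19, Juno 16.
The winner is unchanged: still Beacon.

Beacon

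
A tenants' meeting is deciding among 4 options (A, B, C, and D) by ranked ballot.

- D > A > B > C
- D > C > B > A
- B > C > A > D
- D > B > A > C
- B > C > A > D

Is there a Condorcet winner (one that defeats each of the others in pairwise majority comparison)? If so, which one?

D

Head-to-head results (5 voters total):
A vs B: B wins 4–1.
A vs C: C wins 3–2.
A vs D: D wins 3–2.
B vs C: B wins 4–1.
B vs D: D wins 3–2.
C vs D: D wins 3–2.
D beats each rival — A (3–2), B (3–2), C (3–2) — so D is the Condorcet winner.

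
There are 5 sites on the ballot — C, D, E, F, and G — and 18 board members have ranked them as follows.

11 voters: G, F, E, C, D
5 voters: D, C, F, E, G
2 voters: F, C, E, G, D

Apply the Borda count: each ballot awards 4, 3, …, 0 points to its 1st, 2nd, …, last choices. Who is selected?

Borda scores:
  C: 11·1 + 5·3 + 2·3 = 32
  D: 11·0 + 5·4 + 2·0 = 20
  E: 11·2 + 5·1 + 2·2 = 31
  F: 11·3 + 5·2 + 2·4 = 51
  G: 11·4 + 5·0 + 2·1 = 46
F has the highest total.

F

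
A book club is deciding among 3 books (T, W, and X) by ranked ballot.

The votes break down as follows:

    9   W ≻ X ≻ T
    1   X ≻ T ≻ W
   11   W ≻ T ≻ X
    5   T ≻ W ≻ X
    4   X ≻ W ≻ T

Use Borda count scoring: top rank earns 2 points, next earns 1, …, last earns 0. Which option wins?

W

Borda scores:
  T: 9·0 + 1 + 11·1 + 5·2 + 4·0 = 22
  W: 9·2 + 0 + 11·2 + 5·1 + 4·1 = 49
  X: 9·1 + 2 + 11·0 + 5·0 + 4·2 = 19
W has the highest total.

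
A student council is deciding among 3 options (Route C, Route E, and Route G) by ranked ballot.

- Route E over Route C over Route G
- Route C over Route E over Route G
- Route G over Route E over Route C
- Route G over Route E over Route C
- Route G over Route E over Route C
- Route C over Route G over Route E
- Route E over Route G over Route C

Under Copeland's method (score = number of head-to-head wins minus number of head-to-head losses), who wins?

Pairwise results:
  Route C vs Route E: Route E wins 5–2.
  Route C vs Route G: Route G wins 4–3.
  Route E vs Route G: Route G wins 4–3.
Copeland scores (wins − losses):
  Route C: 0 − 2 = -2
  Route E: 1 − 1 = 0
  Route G: 2 − 0 = 2
Route G has the best Copeland score.

Route G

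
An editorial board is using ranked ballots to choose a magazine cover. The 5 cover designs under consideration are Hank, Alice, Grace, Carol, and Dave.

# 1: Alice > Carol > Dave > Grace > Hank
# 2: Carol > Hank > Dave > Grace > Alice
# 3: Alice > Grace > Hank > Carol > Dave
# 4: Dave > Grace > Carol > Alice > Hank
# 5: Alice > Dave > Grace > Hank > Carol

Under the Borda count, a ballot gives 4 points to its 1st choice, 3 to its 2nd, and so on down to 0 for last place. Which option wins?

Borda scores:
  Hank: 0 + 3 + 2 + 0 + 1 = 6
  Alice: 4 + 0 + 4 + 1 + 4 = 13
  Grace: 1 + 1 + 3 + 3 + 2 = 10
  Carol: 3 + 4 + 1 + 2 + 0 = 10
  Dave: 2 + 2 + 0 + 4 + 3 = 11
Alice has the highest total.

Alice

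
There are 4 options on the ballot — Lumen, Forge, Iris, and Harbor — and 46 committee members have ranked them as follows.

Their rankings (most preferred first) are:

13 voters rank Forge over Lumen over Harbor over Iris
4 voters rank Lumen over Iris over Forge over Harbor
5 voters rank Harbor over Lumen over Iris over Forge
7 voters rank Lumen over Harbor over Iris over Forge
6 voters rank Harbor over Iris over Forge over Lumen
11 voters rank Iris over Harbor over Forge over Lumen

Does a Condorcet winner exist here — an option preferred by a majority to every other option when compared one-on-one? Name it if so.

There is no Condorcet winner

Head-to-head results (46 voters total):
Lumen vs Forge: Forge wins 30–16.
Lumen vs Iris: Lumen wins 29–17.
Lumen vs Harbor: Lumen wins 24–22.
Forge vs Iris: Iris wins 33–13.
Forge vs Harbor: Harbor wins 29–17.
Iris vs Harbor: Harbor wins 31–15.
No candidate beats all others: Lumen beats Iris beats Forge beats Lumen, a majority cycle.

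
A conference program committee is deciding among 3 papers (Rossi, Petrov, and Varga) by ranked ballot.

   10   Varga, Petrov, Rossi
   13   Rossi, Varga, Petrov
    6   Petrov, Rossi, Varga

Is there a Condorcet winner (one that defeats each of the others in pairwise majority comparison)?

Head-to-head results (29 voters total):
Rossi vs Petrov: Petrov wins 16–13.
Rossi vs Varga: Rossi wins 19–10.
Petrov vs Varga: Varga wins 23–6.
No candidate beats all others: Rossi beats Varga beats Petrov beats Rossi, a majority cycle.

No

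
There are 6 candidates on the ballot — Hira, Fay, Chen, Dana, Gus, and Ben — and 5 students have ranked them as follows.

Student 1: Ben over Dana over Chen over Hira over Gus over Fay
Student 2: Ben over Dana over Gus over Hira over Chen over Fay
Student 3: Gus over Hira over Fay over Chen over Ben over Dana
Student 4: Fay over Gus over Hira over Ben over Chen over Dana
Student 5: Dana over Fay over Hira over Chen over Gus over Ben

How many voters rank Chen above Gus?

2

Ballots ranking Chen above Gus: 2.
Ballots ranking Gus above Chen: 3.
So 2 of 5 voters prefer Chen to Gus.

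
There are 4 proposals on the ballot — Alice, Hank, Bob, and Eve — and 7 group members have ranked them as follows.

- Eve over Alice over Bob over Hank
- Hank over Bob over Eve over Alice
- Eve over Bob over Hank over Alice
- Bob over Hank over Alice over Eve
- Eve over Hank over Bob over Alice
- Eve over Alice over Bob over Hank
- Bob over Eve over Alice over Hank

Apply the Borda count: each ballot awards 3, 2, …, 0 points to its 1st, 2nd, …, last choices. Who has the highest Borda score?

Eve

Borda scores:
  Alice: 2 + 0 + 0 + 1 + 0 + 2 + 1 = 6
  Hank: 0 + 3 + 1 + 2 + 2 + 0 + 0 = 8
  Bob: 1 + 2 + 2 + 3 + 1 + 1 + 3 = 13
  Eve: 3 + 1 + 3 + 0 + 3 + 3 + 2 = 15
Eve has the highest total.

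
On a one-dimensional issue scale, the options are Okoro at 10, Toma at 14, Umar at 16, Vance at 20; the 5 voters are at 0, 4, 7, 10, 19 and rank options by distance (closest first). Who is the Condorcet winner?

With single-peaked preferences on a line, the Condorcet winner is the candidate closest to the median voter.
The median voter (position 7) is closest to Okoro at 10.
Check: Okoro vs Umar — voters closer to Okoro: 4 of 5.

Okoro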